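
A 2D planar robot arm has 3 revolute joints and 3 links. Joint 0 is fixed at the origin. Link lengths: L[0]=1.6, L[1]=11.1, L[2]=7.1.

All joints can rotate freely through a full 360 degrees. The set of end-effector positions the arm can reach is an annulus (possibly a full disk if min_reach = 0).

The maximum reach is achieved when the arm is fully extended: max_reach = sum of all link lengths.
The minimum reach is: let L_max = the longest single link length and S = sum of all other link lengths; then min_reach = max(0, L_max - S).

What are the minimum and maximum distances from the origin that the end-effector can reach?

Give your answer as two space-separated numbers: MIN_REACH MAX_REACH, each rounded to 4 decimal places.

Link lengths: [1.6, 11.1, 7.1]
max_reach = 1.6 + 11.1 + 7.1 = 19.8
L_max = max([1.6, 11.1, 7.1]) = 11.1
S (sum of others) = 19.8 - 11.1 = 8.7
min_reach = max(0, 11.1 - 8.7) = max(0, 2.4) = 2.4

Answer: 2.4000 19.8000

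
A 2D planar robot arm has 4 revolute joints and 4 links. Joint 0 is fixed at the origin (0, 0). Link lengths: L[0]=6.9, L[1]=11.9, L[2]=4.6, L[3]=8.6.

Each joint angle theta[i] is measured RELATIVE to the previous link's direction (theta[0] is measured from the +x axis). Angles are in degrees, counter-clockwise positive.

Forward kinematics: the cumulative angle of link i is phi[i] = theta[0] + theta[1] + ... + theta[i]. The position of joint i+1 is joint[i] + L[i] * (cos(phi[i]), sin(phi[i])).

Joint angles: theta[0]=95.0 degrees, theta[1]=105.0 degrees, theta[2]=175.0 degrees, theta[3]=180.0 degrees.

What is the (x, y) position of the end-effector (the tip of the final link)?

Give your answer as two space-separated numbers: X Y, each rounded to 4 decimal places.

Answer: -15.6474 1.7684

Derivation:
joint[0] = (0.0000, 0.0000)  (base)
link 0: phi[0] = 95 = 95 deg
  cos(95 deg) = -0.0872, sin(95 deg) = 0.9962
  joint[1] = (0.0000, 0.0000) + 6.9 * (-0.0872, 0.9962) = (0.0000 + -0.6014, 0.0000 + 6.8737) = (-0.6014, 6.8737)
link 1: phi[1] = 95 + 105 = 200 deg
  cos(200 deg) = -0.9397, sin(200 deg) = -0.3420
  joint[2] = (-0.6014, 6.8737) + 11.9 * (-0.9397, -0.3420) = (-0.6014 + -11.1823, 6.8737 + -4.0700) = (-11.7837, 2.8037)
link 2: phi[2] = 95 + 105 + 175 = 375 deg
  cos(375 deg) = 0.9659, sin(375 deg) = 0.2588
  joint[3] = (-11.7837, 2.8037) + 4.6 * (0.9659, 0.2588) = (-11.7837 + 4.4433, 2.8037 + 1.1906) = (-7.3405, 3.9943)
link 3: phi[3] = 95 + 105 + 175 + 180 = 555 deg
  cos(555 deg) = -0.9659, sin(555 deg) = -0.2588
  joint[4] = (-7.3405, 3.9943) + 8.6 * (-0.9659, -0.2588) = (-7.3405 + -8.3070, 3.9943 + -2.2258) = (-15.6474, 1.7684)
End effector: (-15.6474, 1.7684)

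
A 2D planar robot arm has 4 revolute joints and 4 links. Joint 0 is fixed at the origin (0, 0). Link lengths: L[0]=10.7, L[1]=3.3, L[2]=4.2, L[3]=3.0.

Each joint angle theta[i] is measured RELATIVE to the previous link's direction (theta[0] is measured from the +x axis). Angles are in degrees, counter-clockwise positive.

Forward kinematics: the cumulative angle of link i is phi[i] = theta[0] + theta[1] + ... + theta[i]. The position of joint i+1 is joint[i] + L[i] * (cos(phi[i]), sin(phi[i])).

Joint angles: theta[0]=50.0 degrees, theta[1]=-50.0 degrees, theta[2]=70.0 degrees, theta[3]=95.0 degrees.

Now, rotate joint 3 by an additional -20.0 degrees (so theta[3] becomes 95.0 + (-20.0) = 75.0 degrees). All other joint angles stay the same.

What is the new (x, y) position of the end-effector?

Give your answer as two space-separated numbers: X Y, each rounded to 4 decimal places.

joint[0] = (0.0000, 0.0000)  (base)
link 0: phi[0] = 50 = 50 deg
  cos(50 deg) = 0.6428, sin(50 deg) = 0.7660
  joint[1] = (0.0000, 0.0000) + 10.7 * (0.6428, 0.7660) = (0.0000 + 6.8778, 0.0000 + 8.1967) = (6.8778, 8.1967)
link 1: phi[1] = 50 + -50 = 0 deg
  cos(0 deg) = 1.0000, sin(0 deg) = 0.0000
  joint[2] = (6.8778, 8.1967) + 3.3 * (1.0000, 0.0000) = (6.8778 + 3.3000, 8.1967 + 0.0000) = (10.1778, 8.1967)
link 2: phi[2] = 50 + -50 + 70 = 70 deg
  cos(70 deg) = 0.3420, sin(70 deg) = 0.9397
  joint[3] = (10.1778, 8.1967) + 4.2 * (0.3420, 0.9397) = (10.1778 + 1.4365, 8.1967 + 3.9467) = (11.6143, 12.1434)
link 3: phi[3] = 50 + -50 + 70 + 75 = 145 deg
  cos(145 deg) = -0.8192, sin(145 deg) = 0.5736
  joint[4] = (11.6143, 12.1434) + 3 * (-0.8192, 0.5736) = (11.6143 + -2.4575, 12.1434 + 1.7207) = (9.1569, 13.8641)
End effector: (9.1569, 13.8641)

Answer: 9.1569 13.8641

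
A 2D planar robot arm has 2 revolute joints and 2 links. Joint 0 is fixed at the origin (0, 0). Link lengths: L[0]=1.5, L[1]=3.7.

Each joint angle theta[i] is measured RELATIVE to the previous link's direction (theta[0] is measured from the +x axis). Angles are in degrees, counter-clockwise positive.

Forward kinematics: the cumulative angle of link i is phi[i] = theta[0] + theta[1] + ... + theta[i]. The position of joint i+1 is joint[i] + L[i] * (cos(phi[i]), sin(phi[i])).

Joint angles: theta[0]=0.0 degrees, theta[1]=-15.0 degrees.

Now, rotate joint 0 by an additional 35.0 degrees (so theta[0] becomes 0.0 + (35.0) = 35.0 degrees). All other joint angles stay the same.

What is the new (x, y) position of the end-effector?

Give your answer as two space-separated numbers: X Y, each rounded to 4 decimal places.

joint[0] = (0.0000, 0.0000)  (base)
link 0: phi[0] = 35 = 35 deg
  cos(35 deg) = 0.8192, sin(35 deg) = 0.5736
  joint[1] = (0.0000, 0.0000) + 1.5 * (0.8192, 0.5736) = (0.0000 + 1.2287, 0.0000 + 0.8604) = (1.2287, 0.8604)
link 1: phi[1] = 35 + -15 = 20 deg
  cos(20 deg) = 0.9397, sin(20 deg) = 0.3420
  joint[2] = (1.2287, 0.8604) + 3.7 * (0.9397, 0.3420) = (1.2287 + 3.4769, 0.8604 + 1.2655) = (4.7056, 2.1258)
End effector: (4.7056, 2.1258)

Answer: 4.7056 2.1258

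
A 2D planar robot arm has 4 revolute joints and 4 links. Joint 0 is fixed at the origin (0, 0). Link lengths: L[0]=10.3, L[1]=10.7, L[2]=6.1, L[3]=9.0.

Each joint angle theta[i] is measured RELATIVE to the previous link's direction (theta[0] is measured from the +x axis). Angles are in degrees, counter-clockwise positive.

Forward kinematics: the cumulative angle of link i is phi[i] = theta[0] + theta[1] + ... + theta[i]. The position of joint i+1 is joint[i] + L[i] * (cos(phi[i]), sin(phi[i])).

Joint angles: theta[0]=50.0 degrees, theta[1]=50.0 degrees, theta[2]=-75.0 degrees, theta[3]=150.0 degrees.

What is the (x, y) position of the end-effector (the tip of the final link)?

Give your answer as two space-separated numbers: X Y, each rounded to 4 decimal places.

joint[0] = (0.0000, 0.0000)  (base)
link 0: phi[0] = 50 = 50 deg
  cos(50 deg) = 0.6428, sin(50 deg) = 0.7660
  joint[1] = (0.0000, 0.0000) + 10.3 * (0.6428, 0.7660) = (0.0000 + 6.6207, 0.0000 + 7.8903) = (6.6207, 7.8903)
link 1: phi[1] = 50 + 50 = 100 deg
  cos(100 deg) = -0.1736, sin(100 deg) = 0.9848
  joint[2] = (6.6207, 7.8903) + 10.7 * (-0.1736, 0.9848) = (6.6207 + -1.8580, 7.8903 + 10.5374) = (4.7627, 18.4277)
link 2: phi[2] = 50 + 50 + -75 = 25 deg
  cos(25 deg) = 0.9063, sin(25 deg) = 0.4226
  joint[3] = (4.7627, 18.4277) + 6.1 * (0.9063, 0.4226) = (4.7627 + 5.5285, 18.4277 + 2.5780) = (10.2912, 21.0057)
link 3: phi[3] = 50 + 50 + -75 + 150 = 175 deg
  cos(175 deg) = -0.9962, sin(175 deg) = 0.0872
  joint[4] = (10.2912, 21.0057) + 9 * (-0.9962, 0.0872) = (10.2912 + -8.9658, 21.0057 + 0.7844) = (1.3254, 21.7901)
End effector: (1.3254, 21.7901)

Answer: 1.3254 21.7901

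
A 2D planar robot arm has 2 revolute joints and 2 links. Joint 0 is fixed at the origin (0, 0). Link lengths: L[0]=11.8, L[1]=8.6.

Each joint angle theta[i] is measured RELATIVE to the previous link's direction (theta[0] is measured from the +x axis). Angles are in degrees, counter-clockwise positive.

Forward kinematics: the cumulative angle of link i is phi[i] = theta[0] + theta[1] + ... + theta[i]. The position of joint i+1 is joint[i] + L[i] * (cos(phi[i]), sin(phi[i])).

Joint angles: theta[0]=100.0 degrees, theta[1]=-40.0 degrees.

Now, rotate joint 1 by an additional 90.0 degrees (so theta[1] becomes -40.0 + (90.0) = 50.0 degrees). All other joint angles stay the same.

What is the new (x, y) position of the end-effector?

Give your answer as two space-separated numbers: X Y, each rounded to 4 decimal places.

Answer: -9.4969 15.9207

Derivation:
joint[0] = (0.0000, 0.0000)  (base)
link 0: phi[0] = 100 = 100 deg
  cos(100 deg) = -0.1736, sin(100 deg) = 0.9848
  joint[1] = (0.0000, 0.0000) + 11.8 * (-0.1736, 0.9848) = (0.0000 + -2.0490, 0.0000 + 11.6207) = (-2.0490, 11.6207)
link 1: phi[1] = 100 + 50 = 150 deg
  cos(150 deg) = -0.8660, sin(150 deg) = 0.5000
  joint[2] = (-2.0490, 11.6207) + 8.6 * (-0.8660, 0.5000) = (-2.0490 + -7.4478, 11.6207 + 4.3000) = (-9.4969, 15.9207)
End effector: (-9.4969, 15.9207)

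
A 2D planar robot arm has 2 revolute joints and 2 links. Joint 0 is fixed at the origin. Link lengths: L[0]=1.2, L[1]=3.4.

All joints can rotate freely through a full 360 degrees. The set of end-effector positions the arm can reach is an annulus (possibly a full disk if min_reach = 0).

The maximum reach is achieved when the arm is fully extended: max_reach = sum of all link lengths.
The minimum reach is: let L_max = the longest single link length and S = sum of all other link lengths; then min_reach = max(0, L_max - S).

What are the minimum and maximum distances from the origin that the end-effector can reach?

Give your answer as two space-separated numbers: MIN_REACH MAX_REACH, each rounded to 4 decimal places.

Answer: 2.2000 4.6000

Derivation:
Link lengths: [1.2, 3.4]
max_reach = 1.2 + 3.4 = 4.6
L_max = max([1.2, 3.4]) = 3.4
S (sum of others) = 4.6 - 3.4 = 1.2
min_reach = max(0, 3.4 - 1.2) = max(0, 2.2) = 2.2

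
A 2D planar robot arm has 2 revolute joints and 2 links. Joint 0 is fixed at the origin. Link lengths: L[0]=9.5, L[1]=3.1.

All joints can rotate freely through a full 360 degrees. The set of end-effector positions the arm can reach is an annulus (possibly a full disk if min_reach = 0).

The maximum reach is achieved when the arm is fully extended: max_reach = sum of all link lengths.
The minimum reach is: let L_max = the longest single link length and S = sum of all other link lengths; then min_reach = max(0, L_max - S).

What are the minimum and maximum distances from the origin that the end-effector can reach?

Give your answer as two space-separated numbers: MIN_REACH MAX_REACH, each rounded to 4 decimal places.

Answer: 6.4000 12.6000

Derivation:
Link lengths: [9.5, 3.1]
max_reach = 9.5 + 3.1 = 12.6
L_max = max([9.5, 3.1]) = 9.5
S (sum of others) = 12.6 - 9.5 = 3.1
min_reach = max(0, 9.5 - 3.1) = max(0, 6.4) = 6.4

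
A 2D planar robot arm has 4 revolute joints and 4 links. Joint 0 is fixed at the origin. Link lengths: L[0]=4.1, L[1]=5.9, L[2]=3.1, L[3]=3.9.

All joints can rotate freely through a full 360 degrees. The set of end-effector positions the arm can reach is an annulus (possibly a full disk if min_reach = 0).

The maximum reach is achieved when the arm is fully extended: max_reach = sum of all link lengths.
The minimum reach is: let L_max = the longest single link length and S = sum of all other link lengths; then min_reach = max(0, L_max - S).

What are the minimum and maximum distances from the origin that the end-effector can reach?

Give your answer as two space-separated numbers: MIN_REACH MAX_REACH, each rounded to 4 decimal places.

Answer: 0.0000 17.0000

Derivation:
Link lengths: [4.1, 5.9, 3.1, 3.9]
max_reach = 4.1 + 5.9 + 3.1 + 3.9 = 17
L_max = max([4.1, 5.9, 3.1, 3.9]) = 5.9
S (sum of others) = 17 - 5.9 = 11.1
min_reach = max(0, 5.9 - 11.1) = max(0, -5.2) = 0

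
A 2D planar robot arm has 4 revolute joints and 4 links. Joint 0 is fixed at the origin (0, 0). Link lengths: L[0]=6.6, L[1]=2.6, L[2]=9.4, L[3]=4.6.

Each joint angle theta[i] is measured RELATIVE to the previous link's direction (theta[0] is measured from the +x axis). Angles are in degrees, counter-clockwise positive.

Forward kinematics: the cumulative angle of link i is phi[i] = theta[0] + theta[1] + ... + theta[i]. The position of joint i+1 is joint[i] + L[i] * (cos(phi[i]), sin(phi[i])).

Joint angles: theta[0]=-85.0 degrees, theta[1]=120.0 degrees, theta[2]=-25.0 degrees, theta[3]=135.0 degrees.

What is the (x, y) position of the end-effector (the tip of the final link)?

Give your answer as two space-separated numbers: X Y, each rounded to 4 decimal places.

Answer: 8.1941 -0.8128

Derivation:
joint[0] = (0.0000, 0.0000)  (base)
link 0: phi[0] = -85 = -85 deg
  cos(-85 deg) = 0.0872, sin(-85 deg) = -0.9962
  joint[1] = (0.0000, 0.0000) + 6.6 * (0.0872, -0.9962) = (0.0000 + 0.5752, 0.0000 + -6.5749) = (0.5752, -6.5749)
link 1: phi[1] = -85 + 120 = 35 deg
  cos(35 deg) = 0.8192, sin(35 deg) = 0.5736
  joint[2] = (0.5752, -6.5749) + 2.6 * (0.8192, 0.5736) = (0.5752 + 2.1298, -6.5749 + 1.4913) = (2.7050, -5.0836)
link 2: phi[2] = -85 + 120 + -25 = 10 deg
  cos(10 deg) = 0.9848, sin(10 deg) = 0.1736
  joint[3] = (2.7050, -5.0836) + 9.4 * (0.9848, 0.1736) = (2.7050 + 9.2572, -5.0836 + 1.6323) = (11.9622, -3.4513)
link 3: phi[3] = -85 + 120 + -25 + 135 = 145 deg
  cos(145 deg) = -0.8192, sin(145 deg) = 0.5736
  joint[4] = (11.9622, -3.4513) + 4.6 * (-0.8192, 0.5736) = (11.9622 + -3.7681, -3.4513 + 2.6385) = (8.1941, -0.8128)
End effector: (8.1941, -0.8128)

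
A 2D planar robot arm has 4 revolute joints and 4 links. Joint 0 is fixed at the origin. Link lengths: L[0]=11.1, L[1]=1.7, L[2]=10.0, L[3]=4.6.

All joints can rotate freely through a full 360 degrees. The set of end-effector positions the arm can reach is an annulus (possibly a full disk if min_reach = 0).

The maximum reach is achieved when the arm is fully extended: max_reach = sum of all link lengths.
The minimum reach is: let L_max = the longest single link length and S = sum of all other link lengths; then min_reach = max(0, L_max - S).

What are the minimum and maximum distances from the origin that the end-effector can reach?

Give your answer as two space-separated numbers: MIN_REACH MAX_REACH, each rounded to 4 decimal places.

Answer: 0.0000 27.4000

Derivation:
Link lengths: [11.1, 1.7, 10.0, 4.6]
max_reach = 11.1 + 1.7 + 10 + 4.6 = 27.4
L_max = max([11.1, 1.7, 10.0, 4.6]) = 11.1
S (sum of others) = 27.4 - 11.1 = 16.3
min_reach = max(0, 11.1 - 16.3) = max(0, -5.2) = 0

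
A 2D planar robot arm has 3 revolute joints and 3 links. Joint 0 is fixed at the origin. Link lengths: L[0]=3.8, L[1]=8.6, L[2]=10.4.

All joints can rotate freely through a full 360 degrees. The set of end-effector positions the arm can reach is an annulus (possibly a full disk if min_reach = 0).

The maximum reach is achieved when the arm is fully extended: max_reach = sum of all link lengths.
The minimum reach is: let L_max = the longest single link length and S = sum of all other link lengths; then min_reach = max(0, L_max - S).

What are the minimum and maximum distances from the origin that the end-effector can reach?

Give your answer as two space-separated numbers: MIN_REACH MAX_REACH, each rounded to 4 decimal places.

Answer: 0.0000 22.8000

Derivation:
Link lengths: [3.8, 8.6, 10.4]
max_reach = 3.8 + 8.6 + 10.4 = 22.8
L_max = max([3.8, 8.6, 10.4]) = 10.4
S (sum of others) = 22.8 - 10.4 = 12.4
min_reach = max(0, 10.4 - 12.4) = max(0, -2) = 0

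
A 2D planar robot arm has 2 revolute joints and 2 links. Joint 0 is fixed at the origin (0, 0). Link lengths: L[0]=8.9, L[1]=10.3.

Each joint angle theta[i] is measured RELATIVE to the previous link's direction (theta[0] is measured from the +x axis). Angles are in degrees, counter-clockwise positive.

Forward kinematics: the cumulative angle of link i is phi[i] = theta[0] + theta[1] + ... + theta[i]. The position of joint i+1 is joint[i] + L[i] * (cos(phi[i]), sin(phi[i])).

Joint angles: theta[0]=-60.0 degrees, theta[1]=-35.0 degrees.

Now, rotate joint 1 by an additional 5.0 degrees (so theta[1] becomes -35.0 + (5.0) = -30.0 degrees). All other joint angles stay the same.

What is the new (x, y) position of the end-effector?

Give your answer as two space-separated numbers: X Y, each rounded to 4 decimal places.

joint[0] = (0.0000, 0.0000)  (base)
link 0: phi[0] = -60 = -60 deg
  cos(-60 deg) = 0.5000, sin(-60 deg) = -0.8660
  joint[1] = (0.0000, 0.0000) + 8.9 * (0.5000, -0.8660) = (0.0000 + 4.4500, 0.0000 + -7.7076) = (4.4500, -7.7076)
link 1: phi[1] = -60 + -30 = -90 deg
  cos(-90 deg) = 0.0000, sin(-90 deg) = -1.0000
  joint[2] = (4.4500, -7.7076) + 10.3 * (0.0000, -1.0000) = (4.4500 + 0.0000, -7.7076 + -10.3000) = (4.4500, -18.0076)
End effector: (4.4500, -18.0076)

Answer: 4.4500 -18.0076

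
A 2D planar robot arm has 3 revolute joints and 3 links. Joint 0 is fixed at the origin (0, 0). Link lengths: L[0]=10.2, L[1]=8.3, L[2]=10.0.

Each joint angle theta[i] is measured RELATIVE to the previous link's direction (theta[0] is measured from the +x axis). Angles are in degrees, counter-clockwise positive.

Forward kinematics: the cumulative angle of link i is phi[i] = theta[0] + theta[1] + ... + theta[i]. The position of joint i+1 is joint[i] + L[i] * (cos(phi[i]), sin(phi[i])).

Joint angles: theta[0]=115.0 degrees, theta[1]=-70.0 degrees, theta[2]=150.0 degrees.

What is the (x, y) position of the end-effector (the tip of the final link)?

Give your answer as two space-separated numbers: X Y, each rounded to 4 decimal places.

Answer: -8.1010 12.5251

Derivation:
joint[0] = (0.0000, 0.0000)  (base)
link 0: phi[0] = 115 = 115 deg
  cos(115 deg) = -0.4226, sin(115 deg) = 0.9063
  joint[1] = (0.0000, 0.0000) + 10.2 * (-0.4226, 0.9063) = (0.0000 + -4.3107, 0.0000 + 9.2443) = (-4.3107, 9.2443)
link 1: phi[1] = 115 + -70 = 45 deg
  cos(45 deg) = 0.7071, sin(45 deg) = 0.7071
  joint[2] = (-4.3107, 9.2443) + 8.3 * (0.7071, 0.7071) = (-4.3107 + 5.8690, 9.2443 + 5.8690) = (1.5583, 15.1133)
link 2: phi[2] = 115 + -70 + 150 = 195 deg
  cos(195 deg) = -0.9659, sin(195 deg) = -0.2588
  joint[3] = (1.5583, 15.1133) + 10 * (-0.9659, -0.2588) = (1.5583 + -9.6593, 15.1133 + -2.5882) = (-8.1010, 12.5251)
End effector: (-8.1010, 12.5251)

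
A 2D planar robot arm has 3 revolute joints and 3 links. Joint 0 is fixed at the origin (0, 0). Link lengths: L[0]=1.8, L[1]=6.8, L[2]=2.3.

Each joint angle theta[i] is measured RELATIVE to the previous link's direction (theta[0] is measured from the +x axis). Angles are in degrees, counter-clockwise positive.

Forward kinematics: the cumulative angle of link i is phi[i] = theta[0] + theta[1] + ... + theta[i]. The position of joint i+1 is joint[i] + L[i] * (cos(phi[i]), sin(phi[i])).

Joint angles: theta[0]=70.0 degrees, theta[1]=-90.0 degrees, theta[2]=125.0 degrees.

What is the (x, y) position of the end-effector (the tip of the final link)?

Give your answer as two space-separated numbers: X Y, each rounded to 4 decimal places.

Answer: 6.4103 1.5873

Derivation:
joint[0] = (0.0000, 0.0000)  (base)
link 0: phi[0] = 70 = 70 deg
  cos(70 deg) = 0.3420, sin(70 deg) = 0.9397
  joint[1] = (0.0000, 0.0000) + 1.8 * (0.3420, 0.9397) = (0.0000 + 0.6156, 0.0000 + 1.6914) = (0.6156, 1.6914)
link 1: phi[1] = 70 + -90 = -20 deg
  cos(-20 deg) = 0.9397, sin(-20 deg) = -0.3420
  joint[2] = (0.6156, 1.6914) + 6.8 * (0.9397, -0.3420) = (0.6156 + 6.3899, 1.6914 + -2.3257) = (7.0055, -0.6343)
link 2: phi[2] = 70 + -90 + 125 = 105 deg
  cos(105 deg) = -0.2588, sin(105 deg) = 0.9659
  joint[3] = (7.0055, -0.6343) + 2.3 * (-0.2588, 0.9659) = (7.0055 + -0.5953, -0.6343 + 2.2216) = (6.4103, 1.5873)
End effector: (6.4103, 1.5873)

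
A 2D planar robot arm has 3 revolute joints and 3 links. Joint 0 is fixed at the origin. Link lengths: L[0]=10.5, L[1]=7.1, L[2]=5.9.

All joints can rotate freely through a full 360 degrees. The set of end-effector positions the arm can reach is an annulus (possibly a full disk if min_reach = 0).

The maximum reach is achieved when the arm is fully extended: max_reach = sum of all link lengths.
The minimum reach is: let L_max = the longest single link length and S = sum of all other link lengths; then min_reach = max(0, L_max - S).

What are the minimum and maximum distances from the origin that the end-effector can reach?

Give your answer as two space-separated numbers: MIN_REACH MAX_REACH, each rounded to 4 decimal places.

Answer: 0.0000 23.5000

Derivation:
Link lengths: [10.5, 7.1, 5.9]
max_reach = 10.5 + 7.1 + 5.9 = 23.5
L_max = max([10.5, 7.1, 5.9]) = 10.5
S (sum of others) = 23.5 - 10.5 = 13
min_reach = max(0, 10.5 - 13) = max(0, -2.5) = 0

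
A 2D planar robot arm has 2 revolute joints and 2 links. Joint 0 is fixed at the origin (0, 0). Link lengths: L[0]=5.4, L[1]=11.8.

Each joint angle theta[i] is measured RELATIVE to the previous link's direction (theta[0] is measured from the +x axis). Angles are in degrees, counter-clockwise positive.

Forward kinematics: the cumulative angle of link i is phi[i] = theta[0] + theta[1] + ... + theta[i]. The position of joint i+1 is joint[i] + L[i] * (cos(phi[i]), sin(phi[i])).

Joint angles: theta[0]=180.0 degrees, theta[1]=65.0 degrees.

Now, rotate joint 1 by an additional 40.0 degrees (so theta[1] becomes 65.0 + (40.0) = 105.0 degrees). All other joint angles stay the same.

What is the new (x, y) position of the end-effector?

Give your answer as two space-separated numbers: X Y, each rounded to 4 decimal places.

joint[0] = (0.0000, 0.0000)  (base)
link 0: phi[0] = 180 = 180 deg
  cos(180 deg) = -1.0000, sin(180 deg) = 0.0000
  joint[1] = (0.0000, 0.0000) + 5.4 * (-1.0000, 0.0000) = (0.0000 + -5.4000, 0.0000 + 0.0000) = (-5.4000, 0.0000)
link 1: phi[1] = 180 + 105 = 285 deg
  cos(285 deg) = 0.2588, sin(285 deg) = -0.9659
  joint[2] = (-5.4000, 0.0000) + 11.8 * (0.2588, -0.9659) = (-5.4000 + 3.0541, 0.0000 + -11.3979) = (-2.3459, -11.3979)
End effector: (-2.3459, -11.3979)

Answer: -2.3459 -11.3979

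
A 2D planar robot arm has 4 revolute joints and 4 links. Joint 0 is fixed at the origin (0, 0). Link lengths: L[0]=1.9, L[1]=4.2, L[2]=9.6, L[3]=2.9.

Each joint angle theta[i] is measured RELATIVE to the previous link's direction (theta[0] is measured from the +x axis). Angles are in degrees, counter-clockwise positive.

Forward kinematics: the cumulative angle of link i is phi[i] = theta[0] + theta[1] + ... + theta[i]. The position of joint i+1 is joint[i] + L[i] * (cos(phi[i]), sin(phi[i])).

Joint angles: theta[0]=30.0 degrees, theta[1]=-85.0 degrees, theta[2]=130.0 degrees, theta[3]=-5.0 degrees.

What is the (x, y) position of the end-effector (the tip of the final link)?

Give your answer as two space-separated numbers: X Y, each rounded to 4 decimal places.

joint[0] = (0.0000, 0.0000)  (base)
link 0: phi[0] = 30 = 30 deg
  cos(30 deg) = 0.8660, sin(30 deg) = 0.5000
  joint[1] = (0.0000, 0.0000) + 1.9 * (0.8660, 0.5000) = (0.0000 + 1.6454, 0.0000 + 0.9500) = (1.6454, 0.9500)
link 1: phi[1] = 30 + -85 = -55 deg
  cos(-55 deg) = 0.5736, sin(-55 deg) = -0.8192
  joint[2] = (1.6454, 0.9500) + 4.2 * (0.5736, -0.8192) = (1.6454 + 2.4090, 0.9500 + -3.4404) = (4.0545, -2.4904)
link 2: phi[2] = 30 + -85 + 130 = 75 deg
  cos(75 deg) = 0.2588, sin(75 deg) = 0.9659
  joint[3] = (4.0545, -2.4904) + 9.6 * (0.2588, 0.9659) = (4.0545 + 2.4847, -2.4904 + 9.2729) = (6.5391, 6.7824)
link 3: phi[3] = 30 + -85 + 130 + -5 = 70 deg
  cos(70 deg) = 0.3420, sin(70 deg) = 0.9397
  joint[4] = (6.5391, 6.7824) + 2.9 * (0.3420, 0.9397) = (6.5391 + 0.9919, 6.7824 + 2.7251) = (7.5310, 9.5076)
End effector: (7.5310, 9.5076)

Answer: 7.5310 9.5076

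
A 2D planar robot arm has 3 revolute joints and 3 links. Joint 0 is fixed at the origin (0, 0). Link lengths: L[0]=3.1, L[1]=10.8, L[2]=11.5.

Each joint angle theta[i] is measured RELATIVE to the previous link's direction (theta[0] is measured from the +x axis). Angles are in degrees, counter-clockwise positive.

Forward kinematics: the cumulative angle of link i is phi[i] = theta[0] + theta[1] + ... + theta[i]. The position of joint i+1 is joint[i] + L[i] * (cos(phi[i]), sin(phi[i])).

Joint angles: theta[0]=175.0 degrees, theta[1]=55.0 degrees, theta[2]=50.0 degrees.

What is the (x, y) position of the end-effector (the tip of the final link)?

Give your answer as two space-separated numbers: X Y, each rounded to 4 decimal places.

Answer: -8.0334 -19.3284

Derivation:
joint[0] = (0.0000, 0.0000)  (base)
link 0: phi[0] = 175 = 175 deg
  cos(175 deg) = -0.9962, sin(175 deg) = 0.0872
  joint[1] = (0.0000, 0.0000) + 3.1 * (-0.9962, 0.0872) = (0.0000 + -3.0882, 0.0000 + 0.2702) = (-3.0882, 0.2702)
link 1: phi[1] = 175 + 55 = 230 deg
  cos(230 deg) = -0.6428, sin(230 deg) = -0.7660
  joint[2] = (-3.0882, 0.2702) + 10.8 * (-0.6428, -0.7660) = (-3.0882 + -6.9421, 0.2702 + -8.2733) = (-10.0303, -8.0031)
link 2: phi[2] = 175 + 55 + 50 = 280 deg
  cos(280 deg) = 0.1736, sin(280 deg) = -0.9848
  joint[3] = (-10.0303, -8.0031) + 11.5 * (0.1736, -0.9848) = (-10.0303 + 1.9970, -8.0031 + -11.3253) = (-8.0334, -19.3284)
End effector: (-8.0334, -19.3284)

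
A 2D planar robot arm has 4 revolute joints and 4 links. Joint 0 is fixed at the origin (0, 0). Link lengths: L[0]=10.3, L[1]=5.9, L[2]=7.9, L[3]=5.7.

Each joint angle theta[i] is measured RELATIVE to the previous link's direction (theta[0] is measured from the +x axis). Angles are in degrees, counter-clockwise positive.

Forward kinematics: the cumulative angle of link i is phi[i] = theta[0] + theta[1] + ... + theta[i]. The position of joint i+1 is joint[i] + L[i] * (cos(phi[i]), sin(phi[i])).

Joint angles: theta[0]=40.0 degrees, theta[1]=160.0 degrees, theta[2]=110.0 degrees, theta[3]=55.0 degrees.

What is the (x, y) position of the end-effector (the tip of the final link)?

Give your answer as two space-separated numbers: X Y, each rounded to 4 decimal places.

joint[0] = (0.0000, 0.0000)  (base)
link 0: phi[0] = 40 = 40 deg
  cos(40 deg) = 0.7660, sin(40 deg) = 0.6428
  joint[1] = (0.0000, 0.0000) + 10.3 * (0.7660, 0.6428) = (0.0000 + 7.8903, 0.0000 + 6.6207) = (7.8903, 6.6207)
link 1: phi[1] = 40 + 160 = 200 deg
  cos(200 deg) = -0.9397, sin(200 deg) = -0.3420
  joint[2] = (7.8903, 6.6207) + 5.9 * (-0.9397, -0.3420) = (7.8903 + -5.5442, 6.6207 + -2.0179) = (2.3461, 4.6028)
link 2: phi[2] = 40 + 160 + 110 = 310 deg
  cos(310 deg) = 0.6428, sin(310 deg) = -0.7660
  joint[3] = (2.3461, 4.6028) + 7.9 * (0.6428, -0.7660) = (2.3461 + 5.0780, 4.6028 + -6.0518) = (7.4241, -1.4490)
link 3: phi[3] = 40 + 160 + 110 + 55 = 365 deg
  cos(365 deg) = 0.9962, sin(365 deg) = 0.0872
  joint[4] = (7.4241, -1.4490) + 5.7 * (0.9962, 0.0872) = (7.4241 + 5.6783, -1.4490 + 0.4968) = (13.1024, -0.9522)
End effector: (13.1024, -0.9522)

Answer: 13.1024 -0.9522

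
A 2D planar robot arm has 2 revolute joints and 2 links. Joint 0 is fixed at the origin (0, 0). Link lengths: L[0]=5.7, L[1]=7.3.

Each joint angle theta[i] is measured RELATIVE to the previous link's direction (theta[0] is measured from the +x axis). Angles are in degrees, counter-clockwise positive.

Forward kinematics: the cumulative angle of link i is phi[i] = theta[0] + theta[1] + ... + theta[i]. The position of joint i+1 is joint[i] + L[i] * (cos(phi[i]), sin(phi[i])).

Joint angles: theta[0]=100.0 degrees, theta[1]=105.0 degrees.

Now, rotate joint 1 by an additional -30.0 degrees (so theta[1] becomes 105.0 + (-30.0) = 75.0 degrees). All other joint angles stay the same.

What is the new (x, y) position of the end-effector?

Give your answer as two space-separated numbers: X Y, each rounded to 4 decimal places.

joint[0] = (0.0000, 0.0000)  (base)
link 0: phi[0] = 100 = 100 deg
  cos(100 deg) = -0.1736, sin(100 deg) = 0.9848
  joint[1] = (0.0000, 0.0000) + 5.7 * (-0.1736, 0.9848) = (0.0000 + -0.9898, 0.0000 + 5.6134) = (-0.9898, 5.6134)
link 1: phi[1] = 100 + 75 = 175 deg
  cos(175 deg) = -0.9962, sin(175 deg) = 0.0872
  joint[2] = (-0.9898, 5.6134) + 7.3 * (-0.9962, 0.0872) = (-0.9898 + -7.2722, 5.6134 + 0.6362) = (-8.2620, 6.2496)
End effector: (-8.2620, 6.2496)

Answer: -8.2620 6.2496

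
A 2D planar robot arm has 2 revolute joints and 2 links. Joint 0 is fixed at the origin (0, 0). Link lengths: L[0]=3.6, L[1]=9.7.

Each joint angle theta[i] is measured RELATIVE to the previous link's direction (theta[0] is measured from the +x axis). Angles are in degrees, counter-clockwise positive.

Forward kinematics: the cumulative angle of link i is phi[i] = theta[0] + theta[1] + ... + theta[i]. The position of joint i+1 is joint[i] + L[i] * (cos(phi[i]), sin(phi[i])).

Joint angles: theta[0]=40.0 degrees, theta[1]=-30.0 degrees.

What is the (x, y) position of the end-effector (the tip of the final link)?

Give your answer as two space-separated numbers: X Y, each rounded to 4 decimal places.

Answer: 12.3104 3.9984

Derivation:
joint[0] = (0.0000, 0.0000)  (base)
link 0: phi[0] = 40 = 40 deg
  cos(40 deg) = 0.7660, sin(40 deg) = 0.6428
  joint[1] = (0.0000, 0.0000) + 3.6 * (0.7660, 0.6428) = (0.0000 + 2.7578, 0.0000 + 2.3140) = (2.7578, 2.3140)
link 1: phi[1] = 40 + -30 = 10 deg
  cos(10 deg) = 0.9848, sin(10 deg) = 0.1736
  joint[2] = (2.7578, 2.3140) + 9.7 * (0.9848, 0.1736) = (2.7578 + 9.5526, 2.3140 + 1.6844) = (12.3104, 3.9984)
End effector: (12.3104, 3.9984)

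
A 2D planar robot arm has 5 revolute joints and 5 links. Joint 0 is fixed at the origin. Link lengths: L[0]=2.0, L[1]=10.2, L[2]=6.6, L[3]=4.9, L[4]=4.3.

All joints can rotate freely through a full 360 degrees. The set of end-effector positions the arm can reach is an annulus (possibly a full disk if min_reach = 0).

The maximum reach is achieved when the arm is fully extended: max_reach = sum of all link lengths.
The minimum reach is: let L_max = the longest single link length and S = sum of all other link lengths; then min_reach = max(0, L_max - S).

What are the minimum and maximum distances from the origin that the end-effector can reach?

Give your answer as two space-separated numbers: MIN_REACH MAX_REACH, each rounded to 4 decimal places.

Answer: 0.0000 28.0000

Derivation:
Link lengths: [2.0, 10.2, 6.6, 4.9, 4.3]
max_reach = 2 + 10.2 + 6.6 + 4.9 + 4.3 = 28
L_max = max([2.0, 10.2, 6.6, 4.9, 4.3]) = 10.2
S (sum of others) = 28 - 10.2 = 17.8
min_reach = max(0, 10.2 - 17.8) = max(0, -7.6) = 0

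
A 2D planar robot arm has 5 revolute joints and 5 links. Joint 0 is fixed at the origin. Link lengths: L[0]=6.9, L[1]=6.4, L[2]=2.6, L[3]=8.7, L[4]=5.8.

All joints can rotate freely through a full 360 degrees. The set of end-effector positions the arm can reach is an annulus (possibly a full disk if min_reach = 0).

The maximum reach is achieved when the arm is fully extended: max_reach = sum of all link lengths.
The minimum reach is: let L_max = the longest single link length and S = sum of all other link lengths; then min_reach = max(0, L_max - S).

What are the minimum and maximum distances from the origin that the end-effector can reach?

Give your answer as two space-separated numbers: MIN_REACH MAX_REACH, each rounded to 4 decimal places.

Link lengths: [6.9, 6.4, 2.6, 8.7, 5.8]
max_reach = 6.9 + 6.4 + 2.6 + 8.7 + 5.8 = 30.4
L_max = max([6.9, 6.4, 2.6, 8.7, 5.8]) = 8.7
S (sum of others) = 30.4 - 8.7 = 21.7
min_reach = max(0, 8.7 - 21.7) = max(0, -13) = 0

Answer: 0.0000 30.4000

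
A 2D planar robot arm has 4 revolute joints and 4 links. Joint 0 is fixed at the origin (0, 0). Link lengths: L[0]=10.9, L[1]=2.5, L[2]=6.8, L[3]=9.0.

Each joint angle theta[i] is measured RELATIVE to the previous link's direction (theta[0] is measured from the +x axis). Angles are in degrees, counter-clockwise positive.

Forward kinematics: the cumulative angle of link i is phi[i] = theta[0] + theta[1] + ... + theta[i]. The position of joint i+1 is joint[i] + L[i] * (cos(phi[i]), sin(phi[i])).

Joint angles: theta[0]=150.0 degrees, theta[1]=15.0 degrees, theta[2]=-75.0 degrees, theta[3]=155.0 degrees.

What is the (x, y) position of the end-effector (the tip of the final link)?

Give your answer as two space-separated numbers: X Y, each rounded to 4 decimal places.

joint[0] = (0.0000, 0.0000)  (base)
link 0: phi[0] = 150 = 150 deg
  cos(150 deg) = -0.8660, sin(150 deg) = 0.5000
  joint[1] = (0.0000, 0.0000) + 10.9 * (-0.8660, 0.5000) = (0.0000 + -9.4397, 0.0000 + 5.4500) = (-9.4397, 5.4500)
link 1: phi[1] = 150 + 15 = 165 deg
  cos(165 deg) = -0.9659, sin(165 deg) = 0.2588
  joint[2] = (-9.4397, 5.4500) + 2.5 * (-0.9659, 0.2588) = (-9.4397 + -2.4148, 5.4500 + 0.6470) = (-11.8545, 6.0970)
link 2: phi[2] = 150 + 15 + -75 = 90 deg
  cos(90 deg) = 0.0000, sin(90 deg) = 1.0000
  joint[3] = (-11.8545, 6.0970) + 6.8 * (0.0000, 1.0000) = (-11.8545 + 0.0000, 6.0970 + 6.8000) = (-11.8545, 12.8970)
link 3: phi[3] = 150 + 15 + -75 + 155 = 245 deg
  cos(245 deg) = -0.4226, sin(245 deg) = -0.9063
  joint[4] = (-11.8545, 12.8970) + 9 * (-0.4226, -0.9063) = (-11.8545 + -3.8036, 12.8970 + -8.1568) = (-15.6581, 4.7403)
End effector: (-15.6581, 4.7403)

Answer: -15.6581 4.7403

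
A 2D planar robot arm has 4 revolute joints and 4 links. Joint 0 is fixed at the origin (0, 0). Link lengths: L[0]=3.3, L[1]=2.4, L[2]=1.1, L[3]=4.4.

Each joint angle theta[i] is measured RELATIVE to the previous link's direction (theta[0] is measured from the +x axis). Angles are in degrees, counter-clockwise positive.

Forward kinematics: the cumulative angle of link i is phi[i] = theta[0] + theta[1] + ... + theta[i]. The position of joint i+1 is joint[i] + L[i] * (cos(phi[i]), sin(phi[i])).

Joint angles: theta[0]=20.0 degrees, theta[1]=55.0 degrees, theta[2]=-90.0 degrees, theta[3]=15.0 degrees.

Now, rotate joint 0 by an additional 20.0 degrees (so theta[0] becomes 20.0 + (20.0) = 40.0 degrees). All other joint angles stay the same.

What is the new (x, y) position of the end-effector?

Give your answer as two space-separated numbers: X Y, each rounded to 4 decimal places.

Answer: 7.5492 6.1128

Derivation:
joint[0] = (0.0000, 0.0000)  (base)
link 0: phi[0] = 40 = 40 deg
  cos(40 deg) = 0.7660, sin(40 deg) = 0.6428
  joint[1] = (0.0000, 0.0000) + 3.3 * (0.7660, 0.6428) = (0.0000 + 2.5279, 0.0000 + 2.1212) = (2.5279, 2.1212)
link 1: phi[1] = 40 + 55 = 95 deg
  cos(95 deg) = -0.0872, sin(95 deg) = 0.9962
  joint[2] = (2.5279, 2.1212) + 2.4 * (-0.0872, 0.9962) = (2.5279 + -0.2092, 2.1212 + 2.3909) = (2.3188, 4.5121)
link 2: phi[2] = 40 + 55 + -90 = 5 deg
  cos(5 deg) = 0.9962, sin(5 deg) = 0.0872
  joint[3] = (2.3188, 4.5121) + 1.1 * (0.9962, 0.0872) = (2.3188 + 1.0958, 4.5121 + 0.0959) = (3.4146, 4.6079)
link 3: phi[3] = 40 + 55 + -90 + 15 = 20 deg
  cos(20 deg) = 0.9397, sin(20 deg) = 0.3420
  joint[4] = (3.4146, 4.6079) + 4.4 * (0.9397, 0.3420) = (3.4146 + 4.1346, 4.6079 + 1.5049) = (7.5492, 6.1128)
End effector: (7.5492, 6.1128)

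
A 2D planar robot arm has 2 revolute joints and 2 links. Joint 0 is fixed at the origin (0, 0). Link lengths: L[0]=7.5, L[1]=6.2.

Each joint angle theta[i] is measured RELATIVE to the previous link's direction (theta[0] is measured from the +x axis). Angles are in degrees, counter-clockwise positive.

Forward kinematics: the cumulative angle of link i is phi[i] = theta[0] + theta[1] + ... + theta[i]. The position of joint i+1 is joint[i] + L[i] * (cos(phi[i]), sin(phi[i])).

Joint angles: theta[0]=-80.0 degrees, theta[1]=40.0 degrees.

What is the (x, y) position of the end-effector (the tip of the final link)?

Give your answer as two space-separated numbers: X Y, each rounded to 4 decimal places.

joint[0] = (0.0000, 0.0000)  (base)
link 0: phi[0] = -80 = -80 deg
  cos(-80 deg) = 0.1736, sin(-80 deg) = -0.9848
  joint[1] = (0.0000, 0.0000) + 7.5 * (0.1736, -0.9848) = (0.0000 + 1.3024, 0.0000 + -7.3861) = (1.3024, -7.3861)
link 1: phi[1] = -80 + 40 = -40 deg
  cos(-40 deg) = 0.7660, sin(-40 deg) = -0.6428
  joint[2] = (1.3024, -7.3861) + 6.2 * (0.7660, -0.6428) = (1.3024 + 4.7495, -7.3861 + -3.9853) = (6.0518, -11.3713)
End effector: (6.0518, -11.3713)

Answer: 6.0518 -11.3713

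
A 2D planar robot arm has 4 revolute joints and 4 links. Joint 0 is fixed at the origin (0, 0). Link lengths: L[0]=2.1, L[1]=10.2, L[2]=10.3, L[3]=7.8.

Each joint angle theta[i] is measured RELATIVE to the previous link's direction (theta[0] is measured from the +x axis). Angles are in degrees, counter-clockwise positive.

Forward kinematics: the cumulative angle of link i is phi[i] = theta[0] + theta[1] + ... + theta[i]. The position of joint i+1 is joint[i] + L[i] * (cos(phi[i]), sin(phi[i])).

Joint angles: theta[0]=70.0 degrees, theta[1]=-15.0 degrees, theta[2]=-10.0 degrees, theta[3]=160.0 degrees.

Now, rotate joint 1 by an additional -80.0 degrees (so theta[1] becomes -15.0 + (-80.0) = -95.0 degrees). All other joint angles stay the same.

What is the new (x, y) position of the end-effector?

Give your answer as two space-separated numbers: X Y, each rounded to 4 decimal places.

Answer: 13.9260 -1.8558

Derivation:
joint[0] = (0.0000, 0.0000)  (base)
link 0: phi[0] = 70 = 70 deg
  cos(70 deg) = 0.3420, sin(70 deg) = 0.9397
  joint[1] = (0.0000, 0.0000) + 2.1 * (0.3420, 0.9397) = (0.0000 + 0.7182, 0.0000 + 1.9734) = (0.7182, 1.9734)
link 1: phi[1] = 70 + -95 = -25 deg
  cos(-25 deg) = 0.9063, sin(-25 deg) = -0.4226
  joint[2] = (0.7182, 1.9734) + 10.2 * (0.9063, -0.4226) = (0.7182 + 9.2443, 1.9734 + -4.3107) = (9.9626, -2.3374)
link 2: phi[2] = 70 + -95 + -10 = -35 deg
  cos(-35 deg) = 0.8192, sin(-35 deg) = -0.5736
  joint[3] = (9.9626, -2.3374) + 10.3 * (0.8192, -0.5736) = (9.9626 + 8.4373, -2.3374 + -5.9078) = (18.3998, -8.2452)
link 3: phi[3] = 70 + -95 + -10 + 160 = 125 deg
  cos(125 deg) = -0.5736, sin(125 deg) = 0.8192
  joint[4] = (18.3998, -8.2452) + 7.8 * (-0.5736, 0.8192) = (18.3998 + -4.4739, -8.2452 + 6.3894) = (13.9260, -1.8558)
End effector: (13.9260, -1.8558)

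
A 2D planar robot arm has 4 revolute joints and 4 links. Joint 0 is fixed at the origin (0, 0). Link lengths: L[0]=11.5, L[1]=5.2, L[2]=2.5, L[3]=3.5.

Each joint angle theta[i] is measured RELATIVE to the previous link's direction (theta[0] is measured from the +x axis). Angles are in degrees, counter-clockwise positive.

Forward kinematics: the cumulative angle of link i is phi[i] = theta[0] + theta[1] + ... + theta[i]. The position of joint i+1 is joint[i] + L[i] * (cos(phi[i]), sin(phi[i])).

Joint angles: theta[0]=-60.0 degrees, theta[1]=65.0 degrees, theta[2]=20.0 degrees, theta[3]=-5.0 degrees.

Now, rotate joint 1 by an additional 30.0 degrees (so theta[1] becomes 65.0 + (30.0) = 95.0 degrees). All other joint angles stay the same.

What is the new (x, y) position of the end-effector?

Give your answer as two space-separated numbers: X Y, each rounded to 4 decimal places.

Answer: 13.6933 -2.2477

Derivation:
joint[0] = (0.0000, 0.0000)  (base)
link 0: phi[0] = -60 = -60 deg
  cos(-60 deg) = 0.5000, sin(-60 deg) = -0.8660
  joint[1] = (0.0000, 0.0000) + 11.5 * (0.5000, -0.8660) = (0.0000 + 5.7500, 0.0000 + -9.9593) = (5.7500, -9.9593)
link 1: phi[1] = -60 + 95 = 35 deg
  cos(35 deg) = 0.8192, sin(35 deg) = 0.5736
  joint[2] = (5.7500, -9.9593) + 5.2 * (0.8192, 0.5736) = (5.7500 + 4.2596, -9.9593 + 2.9826) = (10.0096, -6.9767)
link 2: phi[2] = -60 + 95 + 20 = 55 deg
  cos(55 deg) = 0.5736, sin(55 deg) = 0.8192
  joint[3] = (10.0096, -6.9767) + 2.5 * (0.5736, 0.8192) = (10.0096 + 1.4339, -6.9767 + 2.0479) = (11.4435, -4.9288)
link 3: phi[3] = -60 + 95 + 20 + -5 = 50 deg
  cos(50 deg) = 0.6428, sin(50 deg) = 0.7660
  joint[4] = (11.4435, -4.9288) + 3.5 * (0.6428, 0.7660) = (11.4435 + 2.2498, -4.9288 + 2.6812) = (13.6933, -2.2477)
End effector: (13.6933, -2.2477)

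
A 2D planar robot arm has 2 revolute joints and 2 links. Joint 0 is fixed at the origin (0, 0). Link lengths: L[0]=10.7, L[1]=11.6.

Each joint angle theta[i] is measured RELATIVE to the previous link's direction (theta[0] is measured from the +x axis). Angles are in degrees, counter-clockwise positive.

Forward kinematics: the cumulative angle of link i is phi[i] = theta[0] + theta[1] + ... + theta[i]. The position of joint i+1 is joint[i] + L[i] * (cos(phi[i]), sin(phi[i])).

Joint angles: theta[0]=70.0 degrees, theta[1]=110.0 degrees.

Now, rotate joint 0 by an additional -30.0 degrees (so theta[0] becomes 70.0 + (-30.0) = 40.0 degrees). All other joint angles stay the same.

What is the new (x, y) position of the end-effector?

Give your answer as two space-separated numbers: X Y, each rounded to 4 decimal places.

Answer: -1.8492 12.6778

Derivation:
joint[0] = (0.0000, 0.0000)  (base)
link 0: phi[0] = 40 = 40 deg
  cos(40 deg) = 0.7660, sin(40 deg) = 0.6428
  joint[1] = (0.0000, 0.0000) + 10.7 * (0.7660, 0.6428) = (0.0000 + 8.1967, 0.0000 + 6.8778) = (8.1967, 6.8778)
link 1: phi[1] = 40 + 110 = 150 deg
  cos(150 deg) = -0.8660, sin(150 deg) = 0.5000
  joint[2] = (8.1967, 6.8778) + 11.6 * (-0.8660, 0.5000) = (8.1967 + -10.0459, 6.8778 + 5.8000) = (-1.8492, 12.6778)
End effector: (-1.8492, 12.6778)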